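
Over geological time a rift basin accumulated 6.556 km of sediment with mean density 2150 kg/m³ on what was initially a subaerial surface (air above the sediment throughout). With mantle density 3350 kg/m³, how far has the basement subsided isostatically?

4.21 km

Subaerial load: s = t ρ_sed / ρ_m = 6.556 km × 2150/3350 = 4.21 km.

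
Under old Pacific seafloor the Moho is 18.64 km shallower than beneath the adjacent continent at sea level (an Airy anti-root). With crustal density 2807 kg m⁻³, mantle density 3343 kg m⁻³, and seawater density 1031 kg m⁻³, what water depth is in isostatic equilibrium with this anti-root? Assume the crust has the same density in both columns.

5.63 km

Replacing a thickness d of crust by seawater at the top must be balanced by replacing crust with mantle at the base: d (ρ_c − ρ_w) = a (ρ_m − ρ_c).
d = a (ρ_m − ρ_c)/(ρ_c − ρ_w) = 18.64 km × 536/1776 = 5.63 km.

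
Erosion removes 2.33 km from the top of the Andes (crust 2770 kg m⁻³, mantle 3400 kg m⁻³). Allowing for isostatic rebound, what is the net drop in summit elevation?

0.432 km

Rebound u = e ρ_c/ρ_m = 2.33 km × 2770/3400 = 1.898 km.
Net surface drop = e − u = 2.33 km − 1.898 km = e (ρ_m − ρ_c)/ρ_m = 0.432 km.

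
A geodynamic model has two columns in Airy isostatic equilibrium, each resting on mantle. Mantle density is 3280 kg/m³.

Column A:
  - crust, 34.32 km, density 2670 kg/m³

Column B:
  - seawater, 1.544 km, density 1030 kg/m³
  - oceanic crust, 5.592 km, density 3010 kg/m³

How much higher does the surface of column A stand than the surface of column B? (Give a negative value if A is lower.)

4.86 km

For any compensation level in the mantle, the mantle terms cancel and isostasy reduces to e = (Σt_A − Σt_B) − (Σ(ρt)_A − Σ(ρt)_B) / ρ_m.
Σt_A = 34.32 km; Σt_B = 7.136 km; Σ(ρt)_A = 91634.4; Σ(ρt)_B = 18422.24 (in km·kg/m³).
e = (34.32 − 7.136) − (91634.4 − 18422.24) / 3280 = 4.86 km.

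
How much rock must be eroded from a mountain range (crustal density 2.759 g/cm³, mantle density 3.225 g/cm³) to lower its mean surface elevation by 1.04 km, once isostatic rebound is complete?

7.2 km

Net drop Δ = e − u = e − e ρ_c/ρ_m = e (ρ_m − ρ_c)/ρ_m.
e = Δ ρ_m/(ρ_m − ρ_c) = 1.04 km × 3.225/0.466 = 7.2 km.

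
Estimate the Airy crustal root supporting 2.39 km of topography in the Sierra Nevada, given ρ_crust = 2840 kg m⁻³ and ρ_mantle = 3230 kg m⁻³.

Balancing pressure at the compensation depth: the weight of the topography is balanced by the buoyancy of the root, ρ_c h = (ρ_m − ρ_c) r.
r = h · ρ_c / (ρ_m − ρ_c) = 2.39 km × 2840 / (3230 − 2840) = 17.4 km.

17.4 km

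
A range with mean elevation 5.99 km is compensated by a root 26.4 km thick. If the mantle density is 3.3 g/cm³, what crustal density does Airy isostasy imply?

2.69 g/cm³

ρ_c h = (ρ_m − ρ_c) r → ρ_c (h + r) = ρ_m r → ρ_c = ρ_m r / (h + r).
ρ_c = 3.3 × 26.4 km / (5.99 km + 26.4 km) = 2.69 g/cm³.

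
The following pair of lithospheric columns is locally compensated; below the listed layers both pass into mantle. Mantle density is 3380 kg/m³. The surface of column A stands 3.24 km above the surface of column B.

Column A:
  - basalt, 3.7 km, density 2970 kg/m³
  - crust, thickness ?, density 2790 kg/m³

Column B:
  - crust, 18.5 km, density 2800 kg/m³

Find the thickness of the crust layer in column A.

34.2 km

Take the compensation level at the base of the deeper column (depth z_c below the surface of column A) and equate Σ ρ_i t_i down to z_c; mantle fills any gap and the z_c terms cancel.
Column A: 3.7×2970 + x×2790 + (z_c − 3.7 − x)×3380
Column B: 3.24×0 + 18.5×2800 + (z_c − 3.24 − 18.5)×3380
The z_c×3380 term appears on both sides and cancels. Collect the known terms of each column as K = Σ(ρt)_known − 3380 × (depth of known layers): K_A = 10989 − 3380×3.7 = −1517; K_B = 51800 − 3380×(3.24 + 18.5) = −21681.2.
Balance: K_A − x×(3380 − 2790) = K_B, so x = (K_A − K_B)/(3380 − 2790) = 20164.2/590 = 34.2 km.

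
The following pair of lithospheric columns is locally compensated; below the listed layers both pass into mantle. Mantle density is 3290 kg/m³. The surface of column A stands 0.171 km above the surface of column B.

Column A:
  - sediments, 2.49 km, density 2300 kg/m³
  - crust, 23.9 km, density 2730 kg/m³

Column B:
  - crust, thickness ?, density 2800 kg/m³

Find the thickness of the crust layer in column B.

Take the compensation level at the base of the deeper column (depth z_c below the surface of column A) and equate Σ ρ_i t_i down to z_c; mantle fills any gap and the z_c terms cancel.
Column A: 2.49×2300 + 23.9×2730 + (z_c − 26.39)×3290
Column B: 0.171×0 + x×2800 + (z_c − 0.171 − 0 − x)×3290
The z_c×3290 term appears on both sides and cancels. Collect the known terms of each column as K = Σ(ρt)_known − 3290 × (depth of known layers): K_A = 70974 − 3290×26.39 = −15849.1; K_B = 0 − 3290×(0.171 + 0) = −562.59.
Balance: K_A = K_B − x×(3290 − 2800), so x = (K_B − K_A)/(3290 − 2800) = 15286.5/490 = 31.2 km.

31.2 km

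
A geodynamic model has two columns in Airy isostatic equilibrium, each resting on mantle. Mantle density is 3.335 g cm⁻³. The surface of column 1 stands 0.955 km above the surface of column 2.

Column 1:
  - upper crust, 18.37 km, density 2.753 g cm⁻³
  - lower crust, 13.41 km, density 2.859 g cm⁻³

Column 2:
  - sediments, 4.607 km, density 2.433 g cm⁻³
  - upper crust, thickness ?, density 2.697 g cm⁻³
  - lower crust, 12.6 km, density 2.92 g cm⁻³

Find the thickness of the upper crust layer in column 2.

7.06 km

Take the compensation level at the base of the deeper column (depth z_c below the surface of column 1) and equate Σ ρ_i t_i down to z_c; mantle fills any gap and the z_c terms cancel.
Column 1: 18.37×2.753 + 13.41×2.859 + (z_c − 31.78)×3.335
Column 2: 0.955×0 + 4.607×2.433 + x×2.697 + 12.6×2.92 + (z_c − 0.955 − 17.207 − x)×3.335
The z_c×3.335 term appears on both sides and cancels. Collect the known terms of each column as K = Σ(ρt)_known − 3.335 × (depth of known layers): K_1 = 88.9118 − 3.335×31.78 = −17.0745; K_2 = 48.000831 − 3.335×(0.955 + 17.207) = −12.569439.
Balance: K_1 = K_2 − x×(3.335 − 2.697), so x = (K_2 − K_1)/(3.335 − 2.697) = 4.50506/0.638 = 7.06 km.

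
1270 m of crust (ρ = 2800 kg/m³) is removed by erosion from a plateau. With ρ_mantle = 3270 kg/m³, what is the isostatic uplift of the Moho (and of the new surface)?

1090 m

Unloading: uplift u = e ρ_c/ρ_m = 1270 m × 2800/3270 = 1090 m.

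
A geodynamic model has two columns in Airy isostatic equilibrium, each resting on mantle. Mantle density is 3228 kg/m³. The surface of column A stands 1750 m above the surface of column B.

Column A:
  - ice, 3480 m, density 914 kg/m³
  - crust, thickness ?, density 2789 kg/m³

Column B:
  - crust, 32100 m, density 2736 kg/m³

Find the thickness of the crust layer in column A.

Take the compensation level at the base of the deeper column (depth z_c below the surface of column A) and equate Σ ρ_i t_i down to z_c; mantle fills any gap and the z_c terms cancel.
Column A: 3480×914 + x×2789 + (z_c − 3480 − x)×3228
Column B: 1750×0 + 32100×2736 + (z_c − 1750 − 32100)×3228
The z_c×3228 term appears on both sides and cancels. Collect the known terms of each column as K = Σ(ρt)_known − 3228 × (depth of known layers): K_A = 3180720 − 3228×3480 = −8052720; K_B = 87825600 − 3228×(1750 + 32100) = −21442200.
Balance: K_A − x×(3228 − 2789) = K_B, so x = (K_A − K_B)/(3228 − 2789) = 13389500/439 = 30500 m.

30500 m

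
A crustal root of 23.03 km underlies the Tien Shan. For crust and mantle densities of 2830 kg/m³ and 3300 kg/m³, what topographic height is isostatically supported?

3.82 km

Balancing pressure at the compensation depth: ρ_c h = (ρ_m − ρ_c) r.
h = r (ρ_m − ρ_c) / ρ_c = 23.03 km × (3300 − 2830) / 2830 = 3.82 km.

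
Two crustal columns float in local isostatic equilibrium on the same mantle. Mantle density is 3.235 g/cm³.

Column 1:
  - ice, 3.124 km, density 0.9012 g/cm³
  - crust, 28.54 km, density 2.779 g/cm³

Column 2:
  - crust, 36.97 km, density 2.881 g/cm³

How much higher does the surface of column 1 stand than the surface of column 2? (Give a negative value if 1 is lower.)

2.23 km

For any compensation level in the mantle, the mantle terms cancel and isostasy reduces to e = (Σt_1 − Σt_2) − (Σ(ρt)_1 − Σ(ρt)_2) / ρ_m.
Σt_1 = 31.664 km; Σt_2 = 36.97 km; Σ(ρt)_1 = 82.1280088; Σ(ρt)_2 = 106.51057 (in km·g/cm³).
e = (31.664 − 36.97) − (82.1280088 − 106.51057) / 3.235 = 2.23 km.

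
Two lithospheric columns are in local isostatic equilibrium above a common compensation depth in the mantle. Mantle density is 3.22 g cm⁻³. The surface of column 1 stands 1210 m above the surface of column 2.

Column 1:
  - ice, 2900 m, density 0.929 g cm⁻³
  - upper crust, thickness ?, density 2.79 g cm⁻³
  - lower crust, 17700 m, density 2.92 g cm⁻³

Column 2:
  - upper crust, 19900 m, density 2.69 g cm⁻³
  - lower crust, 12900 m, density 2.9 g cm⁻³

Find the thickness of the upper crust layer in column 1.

Take the compensation level at the base of the deeper column (depth z_c below the surface of column 1) and equate Σ ρ_i t_i down to z_c; mantle fills any gap and the z_c terms cancel.
Column 1: 2900×0.929 + x×2.79 + 17700×2.92 + (z_c − 20600 − x)×3.22
Column 2: 1210×0 + 19900×2.69 + 12900×2.9 + (z_c − 1210 − 32800)×3.22
The z_c×3.22 term appears on both sides and cancels. Collect the known terms of each column as K = Σ(ρt)_known − 3.22 × (depth of known layers): K_1 = 54378.1 − 3.22×20600 = −11953.9; K_2 = 90941 − 3.22×(1210 + 32800) = −18571.2.
Balance: K_1 − x×(3.22 − 2.79) = K_2, so x = (K_1 − K_2)/(3.22 − 2.79) = 6617.3/0.43 = 15400 m.

15400 m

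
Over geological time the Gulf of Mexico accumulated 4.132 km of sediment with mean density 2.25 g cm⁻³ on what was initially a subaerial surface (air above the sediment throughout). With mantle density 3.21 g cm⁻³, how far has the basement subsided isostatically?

2.9 km

Subaerial load: s = t ρ_sed / ρ_m = 4.132 km × 2.25/3.21 = 2.9 km.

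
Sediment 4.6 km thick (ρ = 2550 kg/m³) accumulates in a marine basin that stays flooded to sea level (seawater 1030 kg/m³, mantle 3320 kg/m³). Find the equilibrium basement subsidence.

Submarine loading: the sediment displaces seawater, and the subsidence is in turn flooded, so s (ρ_m − ρ_w) = t (ρ_sed − ρ_w).
s = 4.6 km × (2550 − 1030) / (3320 − 1030) = 3.05 km.

3.05 km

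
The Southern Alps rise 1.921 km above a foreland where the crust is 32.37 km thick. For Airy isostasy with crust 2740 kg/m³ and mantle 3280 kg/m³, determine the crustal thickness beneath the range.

44 km

Root depth r = h ρ_c / (ρ_m − ρ_c) = 1.921 km × 2740 / 540 = 9.747 km.
Total thickness = T + h + r = 32.37 km + 1.921 km + 9.747 km = 44 km.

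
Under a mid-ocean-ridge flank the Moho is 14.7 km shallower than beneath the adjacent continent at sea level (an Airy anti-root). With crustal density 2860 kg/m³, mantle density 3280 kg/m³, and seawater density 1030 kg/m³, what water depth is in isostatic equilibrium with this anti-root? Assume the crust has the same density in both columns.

3.37 km

Replacing a thickness d of crust by seawater at the top must be balanced by replacing crust with mantle at the base: d (ρ_c − ρ_w) = a (ρ_m − ρ_c).
d = a (ρ_m − ρ_c)/(ρ_c − ρ_w) = 14.7 km × 420/1830 = 3.37 km.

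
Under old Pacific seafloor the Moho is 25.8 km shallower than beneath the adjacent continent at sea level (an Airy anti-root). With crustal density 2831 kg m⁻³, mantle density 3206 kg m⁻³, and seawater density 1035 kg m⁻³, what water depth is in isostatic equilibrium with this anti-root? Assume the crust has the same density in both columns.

Replacing a thickness d of crust by seawater at the top must be balanced by replacing crust with mantle at the base: d (ρ_c − ρ_w) = a (ρ_m − ρ_c).
d = a (ρ_m − ρ_c)/(ρ_c − ρ_w) = 25.8 km × 375/1796 = 5.39 km.

5.39 km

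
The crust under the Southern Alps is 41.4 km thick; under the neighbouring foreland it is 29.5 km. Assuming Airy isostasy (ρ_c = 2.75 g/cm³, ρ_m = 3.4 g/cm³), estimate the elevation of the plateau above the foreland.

Excess crust Δ = 41.4 km − 29.5 km = 11.9 km, split between elevation h and root r with h + r = Δ.
Airy balance ρ_c h = (ρ_m − ρ_c) r gives r = h ρ_c/(ρ_m − ρ_c), so h (1 + ρ_c/(ρ_m − ρ_c)) = Δ, i.e. h = Δ (ρ_m − ρ_c)/ρ_m.
h = 11.9 km × 0.65/3.4 = 2.27 km.

2.27 km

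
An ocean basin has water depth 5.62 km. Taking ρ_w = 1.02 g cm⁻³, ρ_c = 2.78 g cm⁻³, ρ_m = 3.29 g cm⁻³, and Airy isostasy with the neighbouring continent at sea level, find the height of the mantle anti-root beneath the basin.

19.4 km

Balancing pressure at the compensation depth: replacing crust with seawater at the top is compensated by replacing crust with mantle at the base: d (ρ_c − ρ_w) = a (ρ_m − ρ_c).
a = d (ρ_c − ρ_w)/(ρ_m − ρ_c) = 5.62 km × 1.76/0.51 = 19.4 km.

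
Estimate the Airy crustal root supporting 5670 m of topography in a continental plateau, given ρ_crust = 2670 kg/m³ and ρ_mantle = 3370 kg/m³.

By Archimedes' principle applied to the lithosphere: the weight of the topography is balanced by the buoyancy of the root, ρ_c h = (ρ_m − ρ_c) r.
r = h · ρ_c / (ρ_m − ρ_c) = 5670 m × 2670 / (3370 − 2670) = 21600 m.

21600 m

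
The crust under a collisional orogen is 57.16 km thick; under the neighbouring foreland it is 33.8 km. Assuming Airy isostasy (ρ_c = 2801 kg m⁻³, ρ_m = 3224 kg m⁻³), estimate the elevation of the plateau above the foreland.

Excess crust Δ = 57.16 km − 33.8 km = 23.36 km, split between elevation h and root r with h + r = Δ.
Airy balance ρ_c h = (ρ_m − ρ_c) r gives r = h ρ_c/(ρ_m − ρ_c), so h (1 + ρ_c/(ρ_m − ρ_c)) = Δ, i.e. h = Δ (ρ_m − ρ_c)/ρ_m.
h = 23.36 km × 423/3224 = 3.06 km.

3.06 km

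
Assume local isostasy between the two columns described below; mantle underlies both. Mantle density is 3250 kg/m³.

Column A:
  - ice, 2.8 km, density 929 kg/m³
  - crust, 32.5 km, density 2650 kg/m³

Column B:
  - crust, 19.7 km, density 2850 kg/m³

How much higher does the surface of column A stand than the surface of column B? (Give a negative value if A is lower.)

5.58 km

For any compensation level in the mantle, the mantle terms cancel and isostasy reduces to e = (Σt_A − Σt_B) − (Σ(ρt)_A − Σ(ρt)_B) / ρ_m.
Σt_A = 35.3 km; Σt_B = 19.7 km; Σ(ρt)_A = 88726.2; Σ(ρt)_B = 56145 (in km·kg/m³).
e = (35.3 − 19.7) − (88726.2 − 56145) / 3250 = 5.58 km.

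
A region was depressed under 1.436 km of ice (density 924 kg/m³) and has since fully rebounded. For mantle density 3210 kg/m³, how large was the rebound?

0.413 km

Removing the load lets mantle flow back in; uplift u satisfies ρ_ice t = ρ_m u.
u = t ρ_ice/ρ_m = 1.436 km × 924/3210 = 0.413 km.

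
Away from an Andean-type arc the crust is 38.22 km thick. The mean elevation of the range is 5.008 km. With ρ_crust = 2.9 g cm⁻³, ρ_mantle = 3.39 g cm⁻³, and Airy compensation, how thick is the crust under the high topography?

72.9 km

Root depth r = h ρ_c / (ρ_m − ρ_c) = 5.008 km × 2.9 / 0.49 = 29.64 km.
Total thickness = T + h + r = 38.22 km + 5.008 km + 29.64 km = 72.9 km.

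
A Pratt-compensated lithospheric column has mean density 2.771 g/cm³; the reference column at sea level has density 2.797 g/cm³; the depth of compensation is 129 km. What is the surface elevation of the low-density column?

ρ_ref D = ρ (D + h) → h = D (ρ_ref − ρ)/ρ.
h = 129 km × (2.797 − 2.771)/2.771 = 1.21 km.

1.21 km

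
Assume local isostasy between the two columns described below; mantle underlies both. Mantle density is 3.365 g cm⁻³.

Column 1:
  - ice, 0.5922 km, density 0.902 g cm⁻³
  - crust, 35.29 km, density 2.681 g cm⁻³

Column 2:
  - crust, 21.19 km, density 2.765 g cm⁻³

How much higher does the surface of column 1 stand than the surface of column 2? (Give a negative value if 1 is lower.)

For any compensation level in the mantle, the mantle terms cancel and isostasy reduces to e = (Σt_1 − Σt_2) − (Σ(ρt)_1 − Σ(ρt)_2) / ρ_m.
Σt_1 = 35.8822 km; Σt_2 = 21.19 km; Σ(ρt)_1 = 95.1466544; Σ(ρt)_2 = 58.59035 (in km·g cm⁻³).
e = (35.8822 − 21.19) − (95.1466544 − 58.59035) / 3.365 = 3.83 km.

3.83 km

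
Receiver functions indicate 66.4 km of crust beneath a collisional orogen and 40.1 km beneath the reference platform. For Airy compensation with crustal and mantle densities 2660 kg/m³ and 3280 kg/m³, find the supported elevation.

Excess crust Δ = 66.4 km − 40.1 km = 26.3 km, split between elevation h and root r with h + r = Δ.
Airy balance ρ_c h = (ρ_m − ρ_c) r gives r = h ρ_c/(ρ_m − ρ_c), so h (1 + ρ_c/(ρ_m − ρ_c)) = Δ, i.e. h = Δ (ρ_m − ρ_c)/ρ_m.
h = 26.3 km × 620/3280 = 4.97 km.

4.97 km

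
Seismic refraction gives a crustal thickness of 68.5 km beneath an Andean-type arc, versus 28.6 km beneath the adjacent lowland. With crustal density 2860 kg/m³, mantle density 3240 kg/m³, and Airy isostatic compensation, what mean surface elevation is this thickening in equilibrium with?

4.68 km

Excess crust Δ = 68.5 km − 28.6 km = 39.9 km, split between elevation h and root r with h + r = Δ.
Airy balance ρ_c h = (ρ_m − ρ_c) r gives r = h ρ_c/(ρ_m − ρ_c), so h (1 + ρ_c/(ρ_m − ρ_c)) = Δ, i.e. h = Δ (ρ_m − ρ_c)/ρ_m.
h = 39.9 km × 380/3240 = 4.68 km.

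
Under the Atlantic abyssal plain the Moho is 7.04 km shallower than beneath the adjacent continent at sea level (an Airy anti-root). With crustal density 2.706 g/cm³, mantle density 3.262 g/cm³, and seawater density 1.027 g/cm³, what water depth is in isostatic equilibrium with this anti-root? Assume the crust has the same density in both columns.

2.33 km

Replacing a thickness d of crust by seawater at the top must be balanced by replacing crust with mantle at the base: d (ρ_c − ρ_w) = a (ρ_m − ρ_c).
d = a (ρ_m − ρ_c)/(ρ_c − ρ_w) = 7.04 km × 0.556/1.679 = 2.33 km.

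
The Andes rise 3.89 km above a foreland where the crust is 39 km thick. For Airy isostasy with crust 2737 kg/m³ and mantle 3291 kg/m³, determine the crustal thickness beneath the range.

Root depth r = h ρ_c / (ρ_m − ρ_c) = 3.89 km × 2737 / 554 = 19.22 km.
Total thickness = T + h + r = 39 km + 3.89 km + 19.22 km = 62.1 km.

62.1 km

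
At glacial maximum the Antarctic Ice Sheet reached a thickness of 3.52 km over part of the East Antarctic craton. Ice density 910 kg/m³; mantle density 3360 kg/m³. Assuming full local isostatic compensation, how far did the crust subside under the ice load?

Equating mass per unit area of the two columns: the ice load ρ_ice t is balanced by mantle displaced below, ρ_m s.
s = t ρ_ice / ρ_m = 3.52 km × 910/3360 = 0.953 km.

0.953 km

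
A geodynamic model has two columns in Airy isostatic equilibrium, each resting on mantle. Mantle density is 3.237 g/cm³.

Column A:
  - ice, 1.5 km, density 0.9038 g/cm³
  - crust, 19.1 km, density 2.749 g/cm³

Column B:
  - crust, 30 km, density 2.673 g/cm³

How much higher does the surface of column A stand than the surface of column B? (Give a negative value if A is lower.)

For any compensation level in the mantle, the mantle terms cancel and isostasy reduces to e = (Σt_A − Σt_B) − (Σ(ρt)_A − Σ(ρt)_B) / ρ_m.
Σt_A = 20.6 km; Σt_B = 30 km; Σ(ρt)_A = 53.8616; Σ(ρt)_B = 80.19 (in km·g/cm³).
e = (20.6 − 30) − (53.8616 − 80.19) / 3.237 = −1.27 km.

−1.27 km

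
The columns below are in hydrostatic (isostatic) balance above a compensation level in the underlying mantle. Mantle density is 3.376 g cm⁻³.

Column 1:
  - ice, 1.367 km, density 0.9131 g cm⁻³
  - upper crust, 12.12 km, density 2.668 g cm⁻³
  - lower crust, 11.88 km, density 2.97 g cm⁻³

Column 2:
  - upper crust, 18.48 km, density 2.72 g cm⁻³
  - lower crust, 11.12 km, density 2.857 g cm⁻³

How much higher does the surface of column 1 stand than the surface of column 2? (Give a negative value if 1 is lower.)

−0.333 km

For any compensation level in the mantle, the mantle terms cancel and isostasy reduces to e = (Σt_1 − Σt_2) − (Σ(ρt)_1 − Σ(ρt)_2) / ρ_m.
Σt_1 = 25.367 km; Σt_2 = 29.6 km; Σ(ρt)_1 = 68.8679677; Σ(ρt)_2 = 82.03544 (in km·g cm⁻³).
e = (25.367 − 29.6) − (68.8679677 − 82.03544) / 3.376 = −0.333 km.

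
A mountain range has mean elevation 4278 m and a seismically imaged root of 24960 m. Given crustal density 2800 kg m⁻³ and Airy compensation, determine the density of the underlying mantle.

Airy balance: ρ_c h = (ρ_m − ρ_c) r → ρ_m = ρ_c (1 + h/r).
ρ_m = 2800 × (1 + 4278 m/24960 m) = 3280 kg m⁻³.

3280 kg m⁻³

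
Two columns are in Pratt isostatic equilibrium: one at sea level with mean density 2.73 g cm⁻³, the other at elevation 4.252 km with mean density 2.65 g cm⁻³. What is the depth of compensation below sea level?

141 km

ρ_ref D = ρ (D + h) → D (ρ_ref − ρ) = ρ h.
D = ρ h/(ρ_ref − ρ) = 2.65 × 4.252 km/(2.73 − 2.65) = 141 km.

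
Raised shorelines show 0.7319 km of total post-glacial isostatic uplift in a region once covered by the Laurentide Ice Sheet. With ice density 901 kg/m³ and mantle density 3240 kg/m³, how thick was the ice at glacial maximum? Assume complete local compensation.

u = t ρ_ice/ρ_m → t = u ρ_m/ρ_ice = 0.7319 km × 3240/901 = 2.63 km.

2.63 km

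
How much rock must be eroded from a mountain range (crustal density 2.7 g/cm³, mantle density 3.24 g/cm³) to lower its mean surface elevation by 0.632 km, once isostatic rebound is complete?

Net drop Δ = e − u = e − e ρ_c/ρ_m = e (ρ_m − ρ_c)/ρ_m.
e = Δ ρ_m/(ρ_m − ρ_c) = 0.632 km × 3.24/0.54 = 3.79 km.

3.79 km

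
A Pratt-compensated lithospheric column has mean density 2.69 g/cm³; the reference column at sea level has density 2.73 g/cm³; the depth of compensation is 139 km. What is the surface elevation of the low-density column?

2.07 km

ρ_ref D = ρ (D + h) → h = D (ρ_ref − ρ)/ρ.
h = 139 km × (2.73 − 2.69)/2.69 = 2.07 km.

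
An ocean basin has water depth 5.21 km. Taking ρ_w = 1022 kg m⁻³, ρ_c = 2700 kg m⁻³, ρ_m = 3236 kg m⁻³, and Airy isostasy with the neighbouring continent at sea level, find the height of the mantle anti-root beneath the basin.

By Archimedes' principle applied to the lithosphere: replacing crust with seawater at the top is compensated by replacing crust with mantle at the base: d (ρ_c − ρ_w) = a (ρ_m − ρ_c).
a = d (ρ_c − ρ_w)/(ρ_m − ρ_c) = 5.21 km × 1678/536 = 16.3 km.

16.3 km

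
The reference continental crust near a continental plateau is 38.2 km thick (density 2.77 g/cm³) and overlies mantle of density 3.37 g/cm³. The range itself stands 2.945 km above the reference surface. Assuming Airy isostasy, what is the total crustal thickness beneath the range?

Root depth r = h ρ_c / (ρ_m − ρ_c) = 2.945 km × 2.77 / 0.6 = 13.6 km.
Total thickness = T + h + r = 38.2 km + 2.945 km + 13.6 km = 54.7 km.

54.7 km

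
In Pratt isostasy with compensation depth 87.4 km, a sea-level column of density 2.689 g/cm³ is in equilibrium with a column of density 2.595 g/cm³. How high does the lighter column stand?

ρ_ref D = ρ (D + h) → h = D (ρ_ref − ρ)/ρ.
h = 87.4 km × (2.689 − 2.595)/2.595 = 3.17 km.

3.17 km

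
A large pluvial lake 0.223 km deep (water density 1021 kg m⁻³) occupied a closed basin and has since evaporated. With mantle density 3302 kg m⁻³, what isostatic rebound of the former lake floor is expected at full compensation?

u = d ρ_w/ρ_m = 0.223 km × 1021/3302 = 0.069 km.

0.069 km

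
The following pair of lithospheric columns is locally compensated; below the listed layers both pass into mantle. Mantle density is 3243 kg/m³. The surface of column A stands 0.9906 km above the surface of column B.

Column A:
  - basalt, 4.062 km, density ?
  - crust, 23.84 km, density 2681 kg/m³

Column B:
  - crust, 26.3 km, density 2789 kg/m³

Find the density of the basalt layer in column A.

Take the compensation level at the base of the deeper column (depth z_c below the surface of column A) and equate Σ ρ_i t_i down to z_c; mantle fills any gap and the z_c terms cancel.
Column A: 4.062×ρ + 23.84×2681 + (z_c − 27.902)×3243
Column B: 0.9906×0 + 26.3×2789 + (z_c − 0.9906 − 26.3)×3243
The z_c×3243 term appears on both sides and cancels. Collect the known terms of each column as K = Σ(ρt)_known − 3243 × (depth of known layers): K_A = 63915.04 − 3243×27.902 = −26571.146; K_B = 73350.7 − 3243×(0.9906 + 26.3) = −15152.7158.
Balance: K_A + 4.062×ρ = K_B, so ρ = (K_B − K_A)/4.062 = 11418.4/4.062 = 2810 kg/m³.

2810 kg/m³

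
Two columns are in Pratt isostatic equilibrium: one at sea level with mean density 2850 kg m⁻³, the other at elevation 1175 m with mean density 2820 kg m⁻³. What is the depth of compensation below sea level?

110000 m

ρ_ref D = ρ (D + h) → D (ρ_ref − ρ) = ρ h.
D = ρ h/(ρ_ref − ρ) = 2820 × 1175 m/(2850 − 2820) = 110000 m.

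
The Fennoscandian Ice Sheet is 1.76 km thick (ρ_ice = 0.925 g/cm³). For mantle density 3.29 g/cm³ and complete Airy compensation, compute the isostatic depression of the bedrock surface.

0.495 km

Equating mass per unit area of the two columns: the ice load ρ_ice t is balanced by mantle displaced below, ρ_m s.
s = t ρ_ice / ρ_m = 1.76 km × 0.925/3.29 = 0.495 km.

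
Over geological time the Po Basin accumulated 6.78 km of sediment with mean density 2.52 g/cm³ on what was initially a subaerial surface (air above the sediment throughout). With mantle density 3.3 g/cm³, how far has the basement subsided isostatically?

Subaerial load: s = t ρ_sed / ρ_m = 6.78 km × 2.52/3.3 = 5.18 km.

5.18 km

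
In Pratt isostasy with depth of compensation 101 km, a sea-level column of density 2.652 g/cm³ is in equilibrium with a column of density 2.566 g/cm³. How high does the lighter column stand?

ρ_ref D = ρ (D + h) → h = D (ρ_ref − ρ)/ρ.
h = 101 km × (2.652 − 2.566)/2.566 = 3.39 km.

3.39 km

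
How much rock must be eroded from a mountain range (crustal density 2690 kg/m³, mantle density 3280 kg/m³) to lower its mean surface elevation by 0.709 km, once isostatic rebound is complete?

3.94 km

Net drop Δ = e − u = e − e ρ_c/ρ_m = e (ρ_m − ρ_c)/ρ_m.
e = Δ ρ_m/(ρ_m − ρ_c) = 0.709 km × 3280/590 = 3.94 km.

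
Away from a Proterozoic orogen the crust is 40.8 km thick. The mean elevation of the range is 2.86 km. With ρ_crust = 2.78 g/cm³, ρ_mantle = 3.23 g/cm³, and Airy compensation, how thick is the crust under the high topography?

61.3 km

Root depth r = h ρ_c / (ρ_m − ρ_c) = 2.86 km × 2.78 / 0.45 = 17.67 km.
Total thickness = T + h + r = 40.8 km + 2.86 km + 17.67 km = 61.3 km.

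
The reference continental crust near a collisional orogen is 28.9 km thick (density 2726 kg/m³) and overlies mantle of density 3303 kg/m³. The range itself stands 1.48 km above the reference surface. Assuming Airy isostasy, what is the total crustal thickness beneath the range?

Root depth r = h ρ_c / (ρ_m − ρ_c) = 1.48 km × 2726 / 577 = 6.992 km.
Total thickness = T + h + r = 28.9 km + 1.48 km + 6.992 km = 37.4 km.

37.4 km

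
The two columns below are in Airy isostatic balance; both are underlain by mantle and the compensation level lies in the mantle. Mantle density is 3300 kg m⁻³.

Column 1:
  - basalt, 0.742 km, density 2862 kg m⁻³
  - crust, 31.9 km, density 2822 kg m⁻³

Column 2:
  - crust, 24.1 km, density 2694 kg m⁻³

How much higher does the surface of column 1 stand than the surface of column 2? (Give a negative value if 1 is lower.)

0.294 km

For any compensation level in the mantle, the mantle terms cancel and isostasy reduces to e = (Σt_1 − Σt_2) − (Σ(ρt)_1 − Σ(ρt)_2) / ρ_m.
Σt_1 = 32.642 km; Σt_2 = 24.1 km; Σ(ρt)_1 = 92145.404; Σ(ρt)_2 = 64925.4 (in km·kg m⁻³).
e = (32.642 − 24.1) − (92145.404 − 64925.4) / 3300 = 0.294 km.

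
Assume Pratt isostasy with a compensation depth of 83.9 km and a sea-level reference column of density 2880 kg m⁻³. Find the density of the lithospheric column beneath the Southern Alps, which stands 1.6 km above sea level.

2830 kg m⁻³

Pratt balance: ρ_ref D = ρ (D + h).
ρ = ρ_ref D/(D + h) = 2880 × 83.9 km/(83.9 km + 1.6 km) = 2830 kg m⁻³.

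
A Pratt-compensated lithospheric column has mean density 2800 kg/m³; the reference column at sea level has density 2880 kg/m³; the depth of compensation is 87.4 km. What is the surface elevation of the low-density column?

ρ_ref D = ρ (D + h) → h = D (ρ_ref − ρ)/ρ.
h = 87.4 km × (2880 − 2800)/2800 = 2.5 km.

2.5 km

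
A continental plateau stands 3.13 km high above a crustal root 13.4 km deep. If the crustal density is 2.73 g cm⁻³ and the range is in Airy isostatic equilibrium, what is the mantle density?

3.37 g cm⁻³

Airy balance: ρ_c h = (ρ_m − ρ_c) r → ρ_m = ρ_c (1 + h/r).
ρ_m = 2.73 × (1 + 3.13 km/13.4 km) = 3.37 g cm⁻³.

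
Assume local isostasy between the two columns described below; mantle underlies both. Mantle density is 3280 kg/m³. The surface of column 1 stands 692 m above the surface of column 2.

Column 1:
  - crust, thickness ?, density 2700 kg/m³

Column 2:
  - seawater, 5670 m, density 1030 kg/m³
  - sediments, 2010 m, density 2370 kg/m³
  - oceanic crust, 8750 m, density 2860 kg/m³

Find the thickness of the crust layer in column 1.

35400 m

Take the compensation level at the base of the deeper column (depth z_c below the surface of column 1) and equate Σ ρ_i t_i down to z_c; mantle fills any gap and the z_c terms cancel.
Column 1: x×2700 + (z_c − 0 − x)×3280
Column 2: 692×0 + 5670×1030 + 2010×2370 + 8750×2860 + (z_c − 692 − 16430)×3280
The z_c×3280 term appears on both sides and cancels. Collect the known terms of each column as K = Σ(ρt)_known − 3280 × (depth of known layers): K_1 = 0 − 3280×0 = 0; K_2 = 35628800 − 3280×(692 + 16430) = −20531360.
Balance: K_1 − x×(3280 − 2700) = K_2, so x = (K_1 − K_2)/(3280 − 2700) = 20531400/580 = 35400 m.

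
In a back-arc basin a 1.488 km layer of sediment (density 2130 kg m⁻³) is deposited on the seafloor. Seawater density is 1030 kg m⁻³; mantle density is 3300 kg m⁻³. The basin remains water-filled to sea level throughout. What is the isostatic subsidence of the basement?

Submarine loading: the sediment displaces seawater, and the subsidence is in turn flooded, so s (ρ_m − ρ_w) = t (ρ_sed − ρ_w).
s = 1.488 km × (2130 − 1030) / (3300 − 1030) = 0.721 km.

0.721 km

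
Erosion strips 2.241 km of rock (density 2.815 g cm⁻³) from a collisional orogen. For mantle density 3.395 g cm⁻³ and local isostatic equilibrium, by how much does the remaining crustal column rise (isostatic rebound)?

1.86 km

Unloading: uplift u = e ρ_c/ρ_m = 2.241 km × 2.815/3.395 = 1.86 km.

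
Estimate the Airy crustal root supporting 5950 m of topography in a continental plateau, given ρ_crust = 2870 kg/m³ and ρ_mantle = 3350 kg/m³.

Balancing pressure at the compensation depth: the weight of the topography is balanced by the buoyancy of the root, ρ_c h = (ρ_m − ρ_c) r.
r = h · ρ_c / (ρ_m − ρ_c) = 5950 m × 2870 / (3350 − 2870) = 35600 m.

35600 m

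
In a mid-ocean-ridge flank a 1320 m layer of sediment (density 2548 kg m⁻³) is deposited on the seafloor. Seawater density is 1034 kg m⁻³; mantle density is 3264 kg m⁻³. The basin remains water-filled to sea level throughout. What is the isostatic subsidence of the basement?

896 m

Submarine loading: the sediment displaces seawater, and the subsidence is in turn flooded, so s (ρ_m − ρ_w) = t (ρ_sed − ρ_w).
s = 1320 m × (2548 − 1034) / (3264 − 1034) = 896 m.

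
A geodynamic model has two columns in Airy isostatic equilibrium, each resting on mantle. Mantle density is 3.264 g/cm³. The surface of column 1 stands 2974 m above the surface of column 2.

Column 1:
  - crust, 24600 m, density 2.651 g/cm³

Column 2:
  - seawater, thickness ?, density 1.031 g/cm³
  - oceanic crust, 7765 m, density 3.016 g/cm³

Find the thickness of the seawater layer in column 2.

1540 m

Take the compensation level at the base of the deeper column (depth z_c below the surface of column 1) and equate Σ ρ_i t_i down to z_c; mantle fills any gap and the z_c terms cancel.
Column 1: 24600×2.651 + (z_c − 24600)×3.264
Column 2: 2974×0 + x×1.031 + 7765×3.016 + (z_c − 2974 − 7765 − x)×3.264
The z_c×3.264 term appears on both sides and cancels. Collect the known terms of each column as K = Σ(ρt)_known − 3.264 × (depth of known layers): K_1 = 65214.6 − 3.264×24600 = −15079.8; K_2 = 23419.24 − 3.264×(2974 + 7765) = −11632.856.
Balance: K_1 = K_2 − x×(3.264 − 1.031), so x = (K_2 − K_1)/(3.264 − 1.031) = 3446.94/2.233 = 1540 m.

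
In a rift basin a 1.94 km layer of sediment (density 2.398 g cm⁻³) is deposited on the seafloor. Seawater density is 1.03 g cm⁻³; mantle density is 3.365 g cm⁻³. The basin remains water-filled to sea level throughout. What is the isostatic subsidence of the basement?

Submarine loading: the sediment displaces seawater, and the subsidence is in turn flooded, so s (ρ_m − ρ_w) = t (ρ_sed − ρ_w).
s = 1.94 km × (2.398 − 1.03) / (3.365 − 1.03) = 1.14 km.

1.14 km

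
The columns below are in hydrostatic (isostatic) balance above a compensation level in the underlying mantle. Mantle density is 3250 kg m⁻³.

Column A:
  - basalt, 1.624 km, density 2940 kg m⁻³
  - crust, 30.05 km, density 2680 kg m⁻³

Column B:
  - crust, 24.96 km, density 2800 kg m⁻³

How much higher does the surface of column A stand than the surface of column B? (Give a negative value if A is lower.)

1.97 km

For any compensation level in the mantle, the mantle terms cancel and isostasy reduces to e = (Σt_A − Σt_B) − (Σ(ρt)_A − Σ(ρt)_B) / ρ_m.
Σt_A = 31.674 km; Σt_B = 24.96 km; Σ(ρt)_A = 85308.56; Σ(ρt)_B = 69888 (in km·kg m⁻³).
e = (31.674 − 24.96) − (85308.56 − 69888) / 3250 = 1.97 km.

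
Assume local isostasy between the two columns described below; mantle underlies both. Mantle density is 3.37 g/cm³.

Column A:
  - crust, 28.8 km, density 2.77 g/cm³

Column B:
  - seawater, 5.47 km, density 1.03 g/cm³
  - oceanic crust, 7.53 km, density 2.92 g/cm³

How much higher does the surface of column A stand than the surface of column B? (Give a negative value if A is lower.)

For any compensation level in the mantle, the mantle terms cancel and isostasy reduces to e = (Σt_A − Σt_B) − (Σ(ρt)_A − Σ(ρt)_B) / ρ_m.
Σt_A = 28.8 km; Σt_B = 13 km; Σ(ρt)_A = 79.776; Σ(ρt)_B = 27.6217 (in km·g/cm³).
e = (28.8 − 13) − (79.776 − 27.6217) / 3.37 = 0.324 km.

0.324 km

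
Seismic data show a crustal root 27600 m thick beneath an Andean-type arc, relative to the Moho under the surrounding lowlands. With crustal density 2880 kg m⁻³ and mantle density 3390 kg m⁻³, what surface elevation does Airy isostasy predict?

Equating mass per unit area of the two columns: ρ_c h = (ρ_m − ρ_c) r.
h = r (ρ_m − ρ_c) / ρ_c = 27600 m × (3390 − 2880) / 2880 = 4890 m.

4890 m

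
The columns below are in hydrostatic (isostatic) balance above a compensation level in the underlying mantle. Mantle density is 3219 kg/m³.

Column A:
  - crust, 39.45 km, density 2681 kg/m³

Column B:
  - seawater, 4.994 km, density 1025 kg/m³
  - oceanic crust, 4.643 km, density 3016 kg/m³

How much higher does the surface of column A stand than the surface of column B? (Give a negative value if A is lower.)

For any compensation level in the mantle, the mantle terms cancel and isostasy reduces to e = (Σt_A − Σt_B) − (Σ(ρt)_A − Σ(ρt)_B) / ρ_m.
Σt_A = 39.45 km; Σt_B = 9.637 km; Σ(ρt)_A = 105765.45; Σ(ρt)_B = 19122.138 (in km·kg/m³).
e = (39.45 − 9.637) − (105765.45 − 19122.138) / 3219 = 2.9 km.

2.9 km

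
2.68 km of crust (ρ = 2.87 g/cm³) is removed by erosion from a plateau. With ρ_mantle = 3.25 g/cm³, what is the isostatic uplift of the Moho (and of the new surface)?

Unloading: uplift u = e ρ_c/ρ_m = 2.68 km × 2.87/3.25 = 2.37 km.

2.37 km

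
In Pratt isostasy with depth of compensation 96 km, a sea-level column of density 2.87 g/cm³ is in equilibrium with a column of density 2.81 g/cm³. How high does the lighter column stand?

2.05 km

ρ_ref D = ρ (D + h) → h = D (ρ_ref − ρ)/ρ.
h = 96 km × (2.87 − 2.81)/2.81 = 2.05 km.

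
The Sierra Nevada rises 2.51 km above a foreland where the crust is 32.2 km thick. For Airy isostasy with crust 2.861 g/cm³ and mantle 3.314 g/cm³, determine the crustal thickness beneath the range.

Root depth r = h ρ_c / (ρ_m − ρ_c) = 2.51 km × 2.861 / 0.453 = 15.85 km.
Total thickness = T + h + r = 32.2 km + 2.51 km + 15.85 km = 50.6 km.

50.6 km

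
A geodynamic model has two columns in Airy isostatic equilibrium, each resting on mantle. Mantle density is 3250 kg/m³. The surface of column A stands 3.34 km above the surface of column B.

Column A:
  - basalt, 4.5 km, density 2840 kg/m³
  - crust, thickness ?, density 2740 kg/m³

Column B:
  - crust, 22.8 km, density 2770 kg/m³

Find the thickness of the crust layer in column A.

39.1 km

Take the compensation level at the base of the deeper column (depth z_c below the surface of column A) and equate Σ ρ_i t_i down to z_c; mantle fills any gap and the z_c terms cancel.
Column A: 4.5×2840 + x×2740 + (z_c − 4.5 − x)×3250
Column B: 3.34×0 + 22.8×2770 + (z_c − 3.34 − 22.8)×3250
The z_c×3250 term appears on both sides and cancels. Collect the known terms of each column as K = Σ(ρt)_known − 3250 × (depth of known layers): K_A = 12780 − 3250×4.5 = −1845; K_B = 63156 − 3250×(3.34 + 22.8) = −21799.
Balance: K_A − x×(3250 − 2740) = K_B, so x = (K_A − K_B)/(3250 − 2740) = 19954/510 = 39.1 km.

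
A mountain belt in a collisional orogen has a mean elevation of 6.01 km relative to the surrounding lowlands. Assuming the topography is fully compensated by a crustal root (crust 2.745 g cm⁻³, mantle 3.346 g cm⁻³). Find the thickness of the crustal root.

27.4 km

Equating mass per unit area of the two columns: the weight of the topography is balanced by the buoyancy of the root, ρ_c h = (ρ_m − ρ_c) r.
r = h · ρ_c / (ρ_m − ρ_c) = 6.01 km × 2.745 / (3.346 − 2.745) = 27.4 km.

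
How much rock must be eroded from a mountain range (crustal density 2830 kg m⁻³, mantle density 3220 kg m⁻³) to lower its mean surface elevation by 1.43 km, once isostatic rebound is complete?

Net drop Δ = e − u = e − e ρ_c/ρ_m = e (ρ_m − ρ_c)/ρ_m.
e = Δ ρ_m/(ρ_m − ρ_c) = 1.43 km × 3220/390 = 11.8 km.

11.8 km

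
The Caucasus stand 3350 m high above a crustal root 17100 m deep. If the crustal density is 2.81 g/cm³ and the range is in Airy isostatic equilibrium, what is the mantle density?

3.36 g/cm³

Airy balance: ρ_c h = (ρ_m − ρ_c) r → ρ_m = ρ_c (1 + h/r).
ρ_m = 2.81 × (1 + 3350 m/17100 m) = 3.36 g/cm³.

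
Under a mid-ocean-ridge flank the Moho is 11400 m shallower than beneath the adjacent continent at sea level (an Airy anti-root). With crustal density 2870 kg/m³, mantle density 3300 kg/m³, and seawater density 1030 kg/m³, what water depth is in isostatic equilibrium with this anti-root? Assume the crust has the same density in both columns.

Replacing a thickness d of crust by seawater at the top must be balanced by replacing crust with mantle at the base: d (ρ_c − ρ_w) = a (ρ_m − ρ_c).
d = a (ρ_m − ρ_c)/(ρ_c − ρ_w) = 11400 m × 430/1840 = 2660 m.

2660 m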